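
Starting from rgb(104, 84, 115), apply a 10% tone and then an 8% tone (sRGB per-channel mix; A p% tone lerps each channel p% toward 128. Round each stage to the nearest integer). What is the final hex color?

#6c5b75

A 10% tone moves each channel 10% toward 128:
  R: 104 + 2.4 = 106.4 → 106
  G: 84 + 0.1×(128−84) = 84 + 4.4 = 88.4 → 88
  B: 115 + 1.3 = 116.3 → 116
After the tone: rgb(106, 88, 116) = #6a5874.
Per channel, c → c + 0.08(128 − c):
  R: 106 + 0.08×(128−106) = 106 + 1.76 = 107.76 → 108
  G: 88 + 3.2 = 91.2 → 91
  B: 116 + 0.08×(128−116) = 116 + 0.96 = 116.96 → 117
rgb(108, 91, 117) = #6c5b75.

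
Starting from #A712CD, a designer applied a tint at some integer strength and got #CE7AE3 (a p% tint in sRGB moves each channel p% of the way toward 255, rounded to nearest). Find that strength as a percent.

#A712CD is rgb(167, 18, 205); #CE7AE3 is rgb(206, 122, 227).
On the G channel (widest range): 122 ≈ 18 + (p/100)(255 − 18), so p ≈ 100×(122 − 18)/(255 − 18) = 10400/237 = 43.88.
p = 44 reproduces all three channels after rounding.

44%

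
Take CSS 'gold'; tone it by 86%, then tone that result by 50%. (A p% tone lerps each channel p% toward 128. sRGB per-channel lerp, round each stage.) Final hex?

#898677

CSS gold is rgb(255, 215, 0).
Lerp each channel 86% toward 128:
  R: 255 + 0.86×(128−255) = 255 − 109.22 = 145.78 → 146
  G: 215 + 0.86×(128−215) = 215 − 74.82 = 140.18 → 140
  B: 0 + 0.86×(128−0) = 0 + 110.08 = 110.08 → 110
After the tone: rgb(146, 140, 110) = #928c6e.
A 50% tone moves each channel 50% toward 128:
  R: 146 + 0.5×(128−146) = 146 − 9 = 137 → 137
  G: 140 + 0.5×(128−140) = 140 − 6 = 134 → 134
  B: 110 + 9 = 119 → 119
rgb(137, 134, 119) = #898677.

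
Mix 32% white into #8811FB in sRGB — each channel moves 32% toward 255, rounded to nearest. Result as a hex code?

#8811FB is rgb(136, 17, 251).
Per channel, c → c + 0.32(255 − c):
  R: 136 + 0.32×(255−136) = 136 + 38.08 = 174.08 → 174
  G: 17 + 76.16 = 93.16 → 93
  B: 251 + 1.28 = 252.28 → 252
rgb(174, 93, 252) = #AE5DFC.

#AE5DFC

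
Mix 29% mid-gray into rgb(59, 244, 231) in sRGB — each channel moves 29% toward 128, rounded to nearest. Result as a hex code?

Per channel, c → c + 0.29(128 − c):
  R: 59 + 20.01 = 79.01 → 79
  G: 244 + 0.29×(128−244) = 244 − 33.64 = 210.36 → 210
  B: 231 − 29.87 = 201.13 → 201
rgb(79, 210, 201) = #4FD2C9.

#4FD2C9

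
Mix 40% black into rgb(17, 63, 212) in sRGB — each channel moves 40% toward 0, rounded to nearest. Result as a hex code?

A 40% shade moves each channel 40% toward 0:
  R: 17 + 0.4×(0−17) = 17 − 6.8 = 10.2 → 10
  G: 63 + 0.4×(0−63) = 63 − 25.2 = 37.8 → 38
  B: 212 + 0.4×(0−212) = 212 − 84.8 = 127.2 → 127
rgb(10, 38, 127) = #0A267F.

#0A267F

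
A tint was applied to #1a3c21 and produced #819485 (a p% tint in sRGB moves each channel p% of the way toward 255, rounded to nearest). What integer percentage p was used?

45%

#1a3c21 is rgb(26, 60, 33); #819485 is rgb(129, 148, 133).
On the R channel (widest range): 129 ≈ 26 + (p/100)(255 − 26), so p ≈ 100×(129 − 26)/(255 − 26) = 10300/229 = 44.98.
p = 45 reproduces all three channels after rounding.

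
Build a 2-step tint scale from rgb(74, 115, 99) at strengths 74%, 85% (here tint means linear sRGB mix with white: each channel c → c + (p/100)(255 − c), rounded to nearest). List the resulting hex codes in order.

74%: (74 + 133.94 = 207.94→208, 115 + 103.6 = 218.6→219, 99 + 115.44 = 214.44→214) → #D0DBD6
85%: (74 + 153.85 = 227.85→228, 115 + 119 = 234→234, 99 + 132.6 = 231.6→232) → #E4EAE8

#D0DBD6, #E4EAE8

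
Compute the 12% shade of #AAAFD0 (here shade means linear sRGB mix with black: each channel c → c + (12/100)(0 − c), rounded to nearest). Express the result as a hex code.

#AAAFD0 is rgb(170, 175, 208).
A 12% shade moves each channel 12% toward 0:
  R: 170 + 0.12×(0−170) = 170 − 20.4 = 149.6 → 150
  G: 175 − 21 = 154 → 154
  B: 208 + 0.12×(0−208) = 208 − 24.96 = 183.04 → 183
rgb(150, 154, 183) = #969AB7.

#969AB7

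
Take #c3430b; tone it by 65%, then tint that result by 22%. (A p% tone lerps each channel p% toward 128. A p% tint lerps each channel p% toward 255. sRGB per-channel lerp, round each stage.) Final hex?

#c3430b is rgb(195, 67, 11).
Per channel, c → c + 0.65(128 − c):
  R: 195 − 43.55 = 151.45 → 151
  G: 67 + 0.65×(128−67) = 67 + 39.65 = 106.65 → 107
  B: 11 + 0.65×(128−11) = 11 + 76.05 = 87.05 → 87
After the tone: rgb(151, 107, 87) = #976b57.
Lerp each channel 22% toward 255:
  R: 151 + 0.22×(255−151) = 151 + 22.88 = 173.88 → 174
  G: 107 + 32.56 = 139.56 → 140
  B: 87 + 0.22×(255−87) = 87 + 36.96 = 123.96 → 124
rgb(174, 140, 124) = #ae8c7c.

#ae8c7c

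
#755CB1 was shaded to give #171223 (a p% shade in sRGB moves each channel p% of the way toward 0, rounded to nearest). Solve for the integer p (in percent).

#755CB1 is rgb(117, 92, 177); #171223 is rgb(23, 18, 35).
On the B channel (widest range): 35 ≈ 177 + (p/100)(0 − 177), so p ≈ 100×(35 − 177)/(0 − 177) = -14200/-177 = 80.23.
p = 80 reproduces all three channels after rounding.

80%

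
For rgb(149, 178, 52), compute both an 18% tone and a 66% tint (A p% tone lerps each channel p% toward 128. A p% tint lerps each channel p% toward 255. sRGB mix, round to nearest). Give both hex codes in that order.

#91A942, #DBE5BA

18% tone:
  R: 149 + 0.18×(128−149) = 149 − 3.78 = 145.22 → 145
  G: 178 + 0.18×(128−178) = 178 − 9 = 169 → 169
  B: 52 + 13.68 = 65.68 → 66
  → #91A942
66% tint:
  R: 149 + 0.66×(255−149) = 149 + 69.96 = 218.96 → 219
  G: 178 + 0.66×(255−178) = 178 + 50.82 = 228.82 → 229
  B: 52 + 0.66×(255−52) = 52 + 133.98 = 185.98 → 186
  → #DBE5BA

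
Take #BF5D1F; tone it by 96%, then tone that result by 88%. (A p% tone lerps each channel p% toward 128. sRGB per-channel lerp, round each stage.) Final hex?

#BF5D1F is rgb(191, 93, 31).
A 96% tone moves each channel 96% toward 128:
  R: 191 + 0.96×(128−191) = 191 − 60.48 = 130.52 → 131
  G: 93 + 33.6 = 126.6 → 127
  B: 31 + 0.96×(128−31) = 31 + 93.12 = 124.12 → 124
After the tone: rgb(131, 127, 124) = #837F7C.
An 88% tone moves each channel 88% toward 128:
  R: 131 + 0.88×(128−131) = 131 − 2.64 = 128.36 → 128
  G: 127 + 0.88 = 127.88 → 128
  B: 124 + 0.88×(128−124) = 124 + 3.52 = 127.52 → 128
rgb(128, 128, 128) = #808080.

#808080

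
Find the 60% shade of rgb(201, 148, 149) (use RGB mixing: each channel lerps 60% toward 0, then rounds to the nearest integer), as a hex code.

#503b3c

A 60% shade moves each channel 60% toward 0:
  R: 201 + 0.6×(0−201) = 201 − 120.6 = 80.4 → 80
  G: 148 + 0.6×(0−148) = 148 − 88.8 = 59.2 → 59
  B: 149 − 89.4 = 59.6 → 60
rgb(80, 59, 60) = #503b3c.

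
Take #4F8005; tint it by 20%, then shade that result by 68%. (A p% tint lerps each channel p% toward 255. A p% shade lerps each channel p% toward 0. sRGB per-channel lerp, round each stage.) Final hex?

#243112

#4F8005 is rgb(79, 128, 5).
Lerp each channel 20% toward 255:
  R: 79 + 0.2×(255−79) = 79 + 35.2 = 114.2 → 114
  G: 128 + 25.4 = 153.4 → 153
  B: 5 + 0.2×(255−5) = 5 + 50 = 55 → 55
After the tint: rgb(114, 153, 55) = #729937.
Lerp each channel 68% toward 0:
  R: 114 + 0.68×(0−114) = 114 − 77.52 = 36.48 → 36
  G: 153 + 0.68×(0−153) = 153 − 104.04 = 48.96 → 49
  B: 55 − 37.4 = 17.6 → 18
rgb(36, 49, 18) = #243112.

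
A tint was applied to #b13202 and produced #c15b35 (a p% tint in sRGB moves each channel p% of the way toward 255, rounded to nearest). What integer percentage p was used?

20%

#b13202 is rgb(177, 50, 2); #c15b35 is rgb(193, 91, 53).
On the B channel (widest range): 53 ≈ 2 + (p/100)(255 − 2), so p ≈ 100×(53 − 2)/(255 − 2) = 5100/253 = 20.16.
p = 20 reproduces all three channels after rounding.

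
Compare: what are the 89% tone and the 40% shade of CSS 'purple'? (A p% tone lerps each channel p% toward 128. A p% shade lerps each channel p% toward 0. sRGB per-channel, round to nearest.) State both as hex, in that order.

CSS purple is rgb(128, 0, 128).
89% tone:
  R: 128 + 0 = 128 → 128
  G: 0 + 0.89×(128−0) = 0 + 113.92 = 113.92 → 114
  B: 128 + 0.89×(128−128) = 128 + 0 = 128 → 128
  → #807280
40% shade:
  R: 128 − 51.2 = 76.8 → 77
  G: 0 + 0.4×(0−0) = 0 + 0 = 0 → 0
  B: 128 + 0.4×(0−128) = 128 − 51.2 = 76.8 → 77
  → #4D004D

#807280, #4D004D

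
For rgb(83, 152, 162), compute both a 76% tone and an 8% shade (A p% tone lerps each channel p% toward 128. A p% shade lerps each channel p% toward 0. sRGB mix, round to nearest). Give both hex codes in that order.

#758688, #4c8c95

76% tone:
  R: 83 + 0.76×(128−83) = 83 + 34.2 = 117.2 → 117
  G: 152 + 0.76×(128−152) = 152 − 18.24 = 133.76 → 134
  B: 162 + 0.76×(128−162) = 162 − 25.84 = 136.16 → 136
  → #758688
8% shade:
  R: 83 + 0.08×(0−83) = 83 − 6.64 = 76.36 → 76
  G: 152 − 12.16 = 139.84 → 140
  B: 162 − 12.96 = 149.04 → 149
  → #4c8c95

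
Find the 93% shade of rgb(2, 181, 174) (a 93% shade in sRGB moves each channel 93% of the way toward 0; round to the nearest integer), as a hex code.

Lerp each channel 93% toward 0:
  R: 2 − 1.86 = 0.14 → 0
  G: 181 + 0.93×(0−181) = 181 − 168.33 = 12.67 → 13
  B: 174 − 161.82 = 12.18 → 12
rgb(0, 13, 12) = #000D0C.

#000D0C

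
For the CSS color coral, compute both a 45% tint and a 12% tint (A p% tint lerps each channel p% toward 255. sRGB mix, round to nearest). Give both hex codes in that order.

CSS coral is rgb(255, 127, 80).
45% tint:
  R: 255 + 0 = 255 → 255
  G: 127 + 57.6 = 184.6 → 185
  B: 80 + 0.45×(255−80) = 80 + 78.75 = 158.75 → 159
  → #ffb99f
12% tint:
  R: 255 + 0.12×(255−255) = 255 + 0 = 255 → 255
  G: 127 + 0.12×(255−127) = 127 + 15.36 = 142.36 → 142
  B: 80 + 0.12×(255−80) = 80 + 21 = 101 → 101
  → #ff8e65

#ffb99f, #ff8e65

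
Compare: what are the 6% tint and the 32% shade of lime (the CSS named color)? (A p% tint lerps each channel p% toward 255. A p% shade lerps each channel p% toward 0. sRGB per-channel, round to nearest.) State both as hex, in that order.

#0FFF0F, #00AD00

CSS lime is rgb(0, 255, 0).
6% tint:
  R: 0 + 0.06×(255−0) = 0 + 15.3 = 15.3 → 15
  G: 255 + 0.06×(255−255) = 255 + 0 = 255 → 255
  B: 0 + 0.06×(255−0) = 0 + 15.3 = 15.3 → 15
  → #0FFF0F
32% shade:
  R: 0 + 0.32×(0−0) = 0 + 0 = 0 → 0
  G: 255 + 0.32×(0−255) = 255 − 81.6 = 173.4 → 173
  B: 0 + 0 = 0 → 0
  → #00AD00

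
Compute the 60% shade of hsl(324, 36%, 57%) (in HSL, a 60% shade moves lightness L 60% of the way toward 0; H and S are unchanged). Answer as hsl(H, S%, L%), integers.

L moves 60% from 57 toward 0: 57 − 34.2 = 22.8 → 23.
H and S are unchanged.

hsl(324, 36%, 23%)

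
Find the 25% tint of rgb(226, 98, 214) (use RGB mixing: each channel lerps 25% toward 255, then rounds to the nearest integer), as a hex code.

Lerp each channel 25% toward 255:
  R: 226 + 0.25×(255−226) = 226 + 7.25 = 233.25 → 233
  G: 98 + 39.25 = 137.25 → 137
  B: 214 + 0.25×(255−214) = 214 + 10.25 = 224.25 → 224
rgb(233, 137, 224) = #E989E0.

#E989E0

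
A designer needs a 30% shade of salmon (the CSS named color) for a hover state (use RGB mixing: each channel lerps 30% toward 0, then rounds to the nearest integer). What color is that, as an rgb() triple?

rgb(175, 90, 80)

CSS salmon is rgb(250, 128, 114).
Lerp each channel 30% toward 0:
  R: 250 + 0.3×(0−250) = 250 − 75 = 175 → 175
  G: 128 + 0.3×(0−128) = 128 − 38.4 = 89.6 → 90
  B: 114 + 0.3×(0−114) = 114 − 34.2 = 79.8 → 80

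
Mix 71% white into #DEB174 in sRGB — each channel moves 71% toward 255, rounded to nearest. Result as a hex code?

#F5E8D7

#DEB174 is rgb(222, 177, 116).
A 71% tint moves each channel 71% toward 255:
  R: 222 + 23.43 = 245.43 → 245
  G: 177 + 55.38 = 232.38 → 232
  B: 116 + 0.71×(255−116) = 116 + 98.69 = 214.69 → 215
rgb(245, 232, 215) = #F5E8D7.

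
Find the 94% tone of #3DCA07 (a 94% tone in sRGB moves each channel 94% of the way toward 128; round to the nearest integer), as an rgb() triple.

rgb(124, 132, 121)

#3DCA07 is rgb(61, 202, 7).
A 94% tone moves each channel 94% toward 128:
  R: 61 + 62.98 = 123.98 → 124
  G: 202 − 69.56 = 132.44 → 132
  B: 7 + 113.74 = 120.74 → 121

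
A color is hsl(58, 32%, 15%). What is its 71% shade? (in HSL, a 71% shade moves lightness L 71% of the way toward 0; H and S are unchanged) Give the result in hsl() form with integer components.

hsl(58, 32%, 4%)

L moves 71% from 15 toward 0: 15 − 10.65 = 4.35 → 4.
H and S are unchanged.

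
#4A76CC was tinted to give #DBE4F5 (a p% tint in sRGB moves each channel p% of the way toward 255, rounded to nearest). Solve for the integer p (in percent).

#4A76CC is rgb(74, 118, 204); #DBE4F5 is rgb(219, 228, 245).
On the R channel (widest range): 219 ≈ 74 + (p/100)(255 − 74), so p ≈ 100×(219 − 74)/(255 − 74) = 14500/181 = 80.11.
p = 80 reproduces all three channels after rounding.

80%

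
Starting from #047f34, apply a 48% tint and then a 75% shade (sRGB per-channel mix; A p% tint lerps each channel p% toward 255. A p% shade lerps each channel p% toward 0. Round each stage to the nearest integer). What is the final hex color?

#1f2f25

#047f34 is rgb(4, 127, 52).
Per channel, c → c + 0.48(255 − c):
  R: 4 + 0.48×(255−4) = 4 + 120.48 = 124.48 → 124
  G: 127 + 0.48×(255−127) = 127 + 61.44 = 188.44 → 188
  B: 52 + 97.44 = 149.44 → 149
After the tint: rgb(124, 188, 149) = #7cbc95.
A 75% shade moves each channel 75% toward 0:
  R: 124 − 93 = 31 → 31
  G: 188 + 0.75×(0−188) = 188 − 141 = 47 → 47
  B: 149 + 0.75×(0−149) = 149 − 111.75 = 37.25 → 37
rgb(31, 47, 37) = #1f2f25.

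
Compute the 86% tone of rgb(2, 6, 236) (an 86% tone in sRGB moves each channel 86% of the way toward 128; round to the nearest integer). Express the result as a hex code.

Per channel, c → c + 0.86(128 − c):
  R: 2 + 108.36 = 110.36 → 110
  G: 6 + 104.92 = 110.92 → 111
  B: 236 + 0.86×(128−236) = 236 − 92.88 = 143.12 → 143
rgb(110, 111, 143) = #6E6F8F.

#6E6F8F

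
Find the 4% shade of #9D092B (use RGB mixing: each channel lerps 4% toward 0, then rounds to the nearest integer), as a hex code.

#9D092B is rgb(157, 9, 43).
Per channel, c → c + 0.04(0 − c):
  R: 157 − 6.28 = 150.72 → 151
  G: 9 + 0.04×(0−9) = 9 − 0.36 = 8.64 → 9
  B: 43 − 1.72 = 41.28 → 41
rgb(151, 9, 41) = #970929.

#970929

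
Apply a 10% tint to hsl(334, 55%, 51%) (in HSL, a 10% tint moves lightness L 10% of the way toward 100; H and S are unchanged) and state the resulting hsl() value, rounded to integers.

L moves 10% from 51 toward 100: 51 + 4.9 = 55.9 → 56.
H and S are unchanged.

hsl(334, 55%, 56%)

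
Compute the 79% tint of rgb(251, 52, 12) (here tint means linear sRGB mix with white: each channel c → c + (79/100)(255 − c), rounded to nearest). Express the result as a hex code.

#FED4CC

A 79% tint moves each channel 79% toward 255:
  R: 251 + 0.79×(255−251) = 251 + 3.16 = 254.16 → 254
  G: 52 + 0.79×(255−52) = 52 + 160.37 = 212.37 → 212
  B: 12 + 191.97 = 203.97 → 204
rgb(254, 212, 204) = #FED4CC.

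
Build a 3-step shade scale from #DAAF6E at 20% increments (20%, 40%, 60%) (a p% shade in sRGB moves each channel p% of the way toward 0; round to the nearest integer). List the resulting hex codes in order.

#DAAF6E is rgb(218, 175, 110).
20%: (218 − 43.6 = 174.4→174, 175 − 35 = 140→140, 110 − 22 = 88→88) → #AE8C58
40%: (218 − 87.2 = 130.8→131, 175 − 70 = 105→105, 110 − 44 = 66→66) → #836942
60%: (218 − 130.8 = 87.2→87, 175 − 105 = 70→70, 110 − 66 = 44→44) → #57462C

#AE8C58, #836942, #57462C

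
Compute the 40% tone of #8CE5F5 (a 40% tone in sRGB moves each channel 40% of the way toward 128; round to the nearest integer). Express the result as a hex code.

#8CE5F5 is rgb(140, 229, 245).
Per channel, c → c + 0.4(128 − c):
  R: 140 − 4.8 = 135.2 → 135
  G: 229 − 40.4 = 188.6 → 189
  B: 245 + 0.4×(128−245) = 245 − 46.8 = 198.2 → 198
rgb(135, 189, 198) = #87BDC6.

#87BDC6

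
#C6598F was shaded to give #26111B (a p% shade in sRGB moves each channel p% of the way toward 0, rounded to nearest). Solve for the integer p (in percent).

#C6598F is rgb(198, 89, 143); #26111B is rgb(38, 17, 27).
On the R channel (widest range): 38 ≈ 198 + (p/100)(0 − 198), so p ≈ 100×(38 − 198)/(0 − 198) = -16000/-198 = 80.81.
p = 81 reproduces all three channels after rounding.

81%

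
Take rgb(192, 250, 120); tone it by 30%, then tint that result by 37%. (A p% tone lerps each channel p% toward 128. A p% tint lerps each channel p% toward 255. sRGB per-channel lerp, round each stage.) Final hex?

#CBE5AB

A 30% tone moves each channel 30% toward 128:
  R: 192 − 19.2 = 172.8 → 173
  G: 250 + 0.3×(128−250) = 250 − 36.6 = 213.4 → 213
  B: 120 + 2.4 = 122.4 → 122
After the tone: rgb(173, 213, 122) = #ADD57A.
A 37% tint moves each channel 37% toward 255:
  R: 173 + 0.37×(255−173) = 173 + 30.34 = 203.34 → 203
  G: 213 + 15.54 = 228.54 → 229
  B: 122 + 0.37×(255−122) = 122 + 49.21 = 171.21 → 171
rgb(203, 229, 171) = #CBE5AB.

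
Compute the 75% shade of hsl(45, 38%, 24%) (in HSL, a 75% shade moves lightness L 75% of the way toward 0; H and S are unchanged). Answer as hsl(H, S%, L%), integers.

hsl(45, 38%, 6%)

L moves 75% from 24 toward 0: 24 − 18 = 6 → 6.
H and S are unchanged.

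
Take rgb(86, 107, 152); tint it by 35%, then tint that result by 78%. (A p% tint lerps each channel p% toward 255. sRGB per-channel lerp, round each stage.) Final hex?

#E7EAF0

Per channel, c → c + 0.35(255 − c):
  R: 86 + 59.15 = 145.15 → 145
  G: 107 + 0.35×(255−107) = 107 + 51.8 = 158.8 → 159
  B: 152 + 36.05 = 188.05 → 188
After the tint: rgb(145, 159, 188) = #919FBC.
A 78% tint moves each channel 78% toward 255:
  R: 145 + 0.78×(255−145) = 145 + 85.8 = 230.8 → 231
  G: 159 + 0.78×(255−159) = 159 + 74.88 = 233.88 → 234
  B: 188 + 0.78×(255−188) = 188 + 52.26 = 240.26 → 240
rgb(231, 234, 240) = #E7EAF0.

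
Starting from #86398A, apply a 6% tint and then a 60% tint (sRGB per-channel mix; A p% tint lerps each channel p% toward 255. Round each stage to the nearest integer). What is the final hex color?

#86398A is rgb(134, 57, 138).
Lerp each channel 6% toward 255:
  R: 134 + 0.06×(255−134) = 134 + 7.26 = 141.26 → 141
  G: 57 + 11.88 = 68.88 → 69
  B: 138 + 0.06×(255−138) = 138 + 7.02 = 145.02 → 145
After the tint: rgb(141, 69, 145) = #8D4591.
Lerp each channel 60% toward 255:
  R: 141 + 0.6×(255−141) = 141 + 68.4 = 209.4 → 209
  G: 69 + 0.6×(255−69) = 69 + 111.6 = 180.6 → 181
  B: 145 + 0.6×(255−145) = 145 + 66 = 211 → 211
rgb(209, 181, 211) = #D1B5D3.

#D1B5D3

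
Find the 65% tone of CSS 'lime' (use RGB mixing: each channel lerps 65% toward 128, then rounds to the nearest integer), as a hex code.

#53ac53

CSS lime is rgb(0, 255, 0).
Per channel, c → c + 0.65(128 − c):
  R: 0 + 0.65×(128−0) = 0 + 83.2 = 83.2 → 83
  G: 255 + 0.65×(128−255) = 255 − 82.55 = 172.45 → 172
  B: 0 + 0.65×(128−0) = 0 + 83.2 = 83.2 → 83
rgb(83, 172, 83) = #53ac53.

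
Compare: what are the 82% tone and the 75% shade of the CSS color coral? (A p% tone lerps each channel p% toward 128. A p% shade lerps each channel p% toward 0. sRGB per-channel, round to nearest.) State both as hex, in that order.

#978077, #402014

CSS coral is rgb(255, 127, 80).
82% tone:
  R: 255 + 0.82×(128−255) = 255 − 104.14 = 150.86 → 151
  G: 127 + 0.82×(128−127) = 127 + 0.82 = 127.82 → 128
  B: 80 + 39.36 = 119.36 → 119
  → #978077
75% shade:
  R: 255 + 0.75×(0−255) = 255 − 191.25 = 63.75 → 64
  G: 127 − 95.25 = 31.75 → 32
  B: 80 − 60 = 20 → 20
  → #402014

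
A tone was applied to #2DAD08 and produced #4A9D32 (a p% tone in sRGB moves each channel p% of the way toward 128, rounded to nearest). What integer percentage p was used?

35%

#2DAD08 is rgb(45, 173, 8); #4A9D32 is rgb(74, 157, 50).
On the B channel (widest range): 50 ≈ 8 + (p/100)(128 − 8), so p ≈ 100×(50 − 8)/(128 − 8) = 4200/120 = 35.00.
p = 35 reproduces all three channels after rounding.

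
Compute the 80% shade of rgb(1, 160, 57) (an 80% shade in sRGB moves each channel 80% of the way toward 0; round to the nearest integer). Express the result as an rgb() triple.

An 80% shade moves each channel 80% toward 0:
  R: 1 − 0.8 = 0.2 → 0
  G: 160 − 128 = 32 → 32
  B: 57 + 0.8×(0−57) = 57 − 45.6 = 11.4 → 11

rgb(0, 32, 11)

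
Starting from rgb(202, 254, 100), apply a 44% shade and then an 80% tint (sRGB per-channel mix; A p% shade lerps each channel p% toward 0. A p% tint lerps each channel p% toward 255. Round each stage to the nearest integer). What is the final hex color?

#E3E8D7

A 44% shade moves each channel 44% toward 0:
  R: 202 + 0.44×(0−202) = 202 − 88.88 = 113.12 → 113
  G: 254 + 0.44×(0−254) = 254 − 111.76 = 142.24 → 142
  B: 100 + 0.44×(0−100) = 100 − 44 = 56 → 56
After the shade: rgb(113, 142, 56) = #718E38.
An 80% tint moves each channel 80% toward 255:
  R: 113 + 0.8×(255−113) = 113 + 113.6 = 226.6 → 227
  G: 142 + 0.8×(255−142) = 142 + 90.4 = 232.4 → 232
  B: 56 + 159.2 = 215.2 → 215
rgb(227, 232, 215) = #E3E8D7.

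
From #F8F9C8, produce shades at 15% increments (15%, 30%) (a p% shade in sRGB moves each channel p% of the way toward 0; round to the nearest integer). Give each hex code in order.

#F8F9C8 is rgb(248, 249, 200).
15%: (248 − 37.2 = 210.8→211, 249 − 37.35 = 211.65→212, 200 − 30 = 170→170) → #D3D4AA
30%: (248 − 74.4 = 173.6→174, 249 − 74.7 = 174.3→174, 200 − 60 = 140→140) → #AEAE8C

#D3D4AA, #AEAE8C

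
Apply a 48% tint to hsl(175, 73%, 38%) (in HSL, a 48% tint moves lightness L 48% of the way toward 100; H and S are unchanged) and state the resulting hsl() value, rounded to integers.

hsl(175, 73%, 68%)

L moves 48% from 38 toward 100: 38 + 29.76 = 67.76 → 68.
H and S are unchanged.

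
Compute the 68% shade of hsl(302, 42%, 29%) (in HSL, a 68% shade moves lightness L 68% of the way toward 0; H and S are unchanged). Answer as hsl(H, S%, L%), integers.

L moves 68% from 29 toward 0: 29 − 19.72 = 9.28 → 9.
H and S are unchanged.

hsl(302, 42%, 9%)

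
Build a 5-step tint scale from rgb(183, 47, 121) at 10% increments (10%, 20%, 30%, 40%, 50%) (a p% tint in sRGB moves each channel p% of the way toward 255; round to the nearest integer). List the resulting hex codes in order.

10%: (183 + 7.2 = 190.2→190, 47 + 20.8 = 67.8→68, 121 + 13.4 = 134.4→134) → #be4486
20%: (183 + 14.4 = 197.4→197, 47 + 41.6 = 88.6→89, 121 + 26.8 = 147.8→148) → #c55994
30%: (183 + 21.6 = 204.6→205, 47 + 62.4 = 109.4→109, 121 + 40.2 = 161.2→161) → #cd6da1
40%: (183 + 28.8 = 211.8→212, 47 + 83.2 = 130.2→130, 121 + 53.6 = 174.6→175) → #d482af
50%: (183 + 36 = 219→219, 47 + 104 = 151→151, 121 + 67 = 188→188) → #db97bc

#be4486, #c55994, #cd6da1, #d482af, #db97bc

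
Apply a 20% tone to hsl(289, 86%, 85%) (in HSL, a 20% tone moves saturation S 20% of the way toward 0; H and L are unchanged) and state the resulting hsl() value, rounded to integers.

S moves 20% from 86 toward 0: 86 − 17.2 = 68.8 → 69.
H and L are unchanged.

hsl(289, 69%, 85%)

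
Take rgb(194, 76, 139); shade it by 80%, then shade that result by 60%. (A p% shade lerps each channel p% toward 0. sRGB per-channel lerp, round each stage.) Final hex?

#10060B

Per channel, c → c + 0.8(0 − c):
  R: 194 + 0.8×(0−194) = 194 − 155.2 = 38.8 → 39
  G: 76 + 0.8×(0−76) = 76 − 60.8 = 15.2 → 15
  B: 139 + 0.8×(0−139) = 139 − 111.2 = 27.8 → 28
After the shade: rgb(39, 15, 28) = #270F1C.
Lerp each channel 60% toward 0:
  R: 39 − 23.4 = 15.6 → 16
  G: 15 − 9 = 6 → 6
  B: 28 + 0.6×(0−28) = 28 − 16.8 = 11.2 → 11
rgb(16, 6, 11) = #10060B.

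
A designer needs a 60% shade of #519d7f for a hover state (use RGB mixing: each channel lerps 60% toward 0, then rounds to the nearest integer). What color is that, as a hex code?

#519d7f is rgb(81, 157, 127).
Per channel, c → c + 0.6(0 − c):
  R: 81 + 0.6×(0−81) = 81 − 48.6 = 32.4 → 32
  G: 157 − 94.2 = 62.8 → 63
  B: 127 + 0.6×(0−127) = 127 − 76.2 = 50.8 → 51
rgb(32, 63, 51) = #203f33.

#203f33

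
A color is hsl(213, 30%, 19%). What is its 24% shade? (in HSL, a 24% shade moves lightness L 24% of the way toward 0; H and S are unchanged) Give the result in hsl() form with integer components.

L moves 24% from 19 toward 0: 19 − 4.56 = 14.44 → 14.
H and S are unchanged.

hsl(213, 30%, 14%)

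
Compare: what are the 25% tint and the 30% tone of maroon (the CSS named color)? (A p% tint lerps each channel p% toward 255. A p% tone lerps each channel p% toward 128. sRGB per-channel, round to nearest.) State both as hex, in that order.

CSS maroon is rgb(128, 0, 0).
25% tint:
  R: 128 + 31.75 = 159.75 → 160
  G: 0 + 0.25×(255−0) = 0 + 63.75 = 63.75 → 64
  B: 0 + 63.75 = 63.75 → 64
  → #a04040
30% tone:
  R: 128 + 0.3×(128−128) = 128 + 0 = 128 → 128
  G: 0 + 0.3×(128−0) = 0 + 38.4 = 38.4 → 38
  B: 0 + 38.4 = 38.4 → 38
  → #802626

#a04040, #802626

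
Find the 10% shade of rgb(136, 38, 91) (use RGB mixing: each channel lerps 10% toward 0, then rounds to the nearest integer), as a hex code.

Lerp each channel 10% toward 0:
  R: 136 + 0.1×(0−136) = 136 − 13.6 = 122.4 → 122
  G: 38 + 0.1×(0−38) = 38 − 3.8 = 34.2 → 34
  B: 91 − 9.1 = 81.9 → 82
rgb(122, 34, 82) = #7A2252.

#7A2252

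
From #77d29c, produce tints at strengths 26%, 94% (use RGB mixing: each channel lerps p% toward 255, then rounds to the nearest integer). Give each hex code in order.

#9adeb6, #f7fcf9

#77d29c is rgb(119, 210, 156).
26%: (119 + 35.36 = 154.36→154, 210 + 11.7 = 221.7→222, 156 + 25.74 = 181.74→182) → #9adeb6
94%: (119 + 127.84 = 246.84→247, 210 + 42.3 = 252.3→252, 156 + 93.06 = 249.06→249) → #f7fcf9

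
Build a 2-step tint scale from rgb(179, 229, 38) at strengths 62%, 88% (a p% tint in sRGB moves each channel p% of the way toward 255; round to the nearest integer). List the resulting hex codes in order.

#E2F5AD, #F6FCE5

62%: (179 + 47.12 = 226.12→226, 229 + 16.12 = 245.12→245, 38 + 134.54 = 172.54→173) → #E2F5AD
88%: (179 + 66.88 = 245.88→246, 229 + 22.88 = 251.88→252, 38 + 190.96 = 228.96→229) → #F6FCE5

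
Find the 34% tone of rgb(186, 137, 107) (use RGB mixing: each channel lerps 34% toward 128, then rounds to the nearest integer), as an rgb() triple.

Lerp each channel 34% toward 128:
  R: 186 + 0.34×(128−186) = 186 − 19.72 = 166.28 → 166
  G: 137 + 0.34×(128−137) = 137 − 3.06 = 133.94 → 134
  B: 107 + 0.34×(128−107) = 107 + 7.14 = 114.14 → 114

rgb(166, 134, 114)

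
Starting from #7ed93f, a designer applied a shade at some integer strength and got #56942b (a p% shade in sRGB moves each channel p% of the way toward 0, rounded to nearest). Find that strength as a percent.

32%

#7ed93f is rgb(126, 217, 63); #56942b is rgb(86, 148, 43).
On the G channel (widest range): 148 ≈ 217 + (p/100)(0 − 217), so p ≈ 100×(148 − 217)/(0 − 217) = -6900/-217 = 31.80.
p = 32 reproduces all three channels after rounding.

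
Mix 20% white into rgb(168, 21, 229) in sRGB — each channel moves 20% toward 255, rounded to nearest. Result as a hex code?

A 20% tint moves each channel 20% toward 255:
  R: 168 + 0.2×(255−168) = 168 + 17.4 = 185.4 → 185
  G: 21 + 46.8 = 67.8 → 68
  B: 229 + 5.2 = 234.2 → 234
rgb(185, 68, 234) = #b944ea.

#b944ea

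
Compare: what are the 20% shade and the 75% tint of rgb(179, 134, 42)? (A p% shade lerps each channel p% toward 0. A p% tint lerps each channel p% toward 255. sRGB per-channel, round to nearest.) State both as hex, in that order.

#8F6B22, #ECE1CA

20% shade:
  R: 179 − 35.8 = 143.2 → 143
  G: 134 + 0.2×(0−134) = 134 − 26.8 = 107.2 → 107
  B: 42 − 8.4 = 33.6 → 34
  → #8F6B22
75% tint:
  R: 179 + 0.75×(255−179) = 179 + 57 = 236 → 236
  G: 134 + 90.75 = 224.75 → 225
  B: 42 + 0.75×(255−42) = 42 + 159.75 = 201.75 → 202
  → #ECE1CA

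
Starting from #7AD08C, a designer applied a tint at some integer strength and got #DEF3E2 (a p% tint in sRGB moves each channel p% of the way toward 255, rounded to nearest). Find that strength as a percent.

#7AD08C is rgb(122, 208, 140); #DEF3E2 is rgb(222, 243, 226).
On the R channel (widest range): 222 ≈ 122 + (p/100)(255 − 122), so p ≈ 100×(222 − 122)/(255 − 122) = 10000/133 = 75.19.
p = 75 reproduces all three channels after rounding.

75%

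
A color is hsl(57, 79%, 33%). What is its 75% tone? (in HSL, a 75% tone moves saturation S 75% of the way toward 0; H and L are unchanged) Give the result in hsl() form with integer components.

hsl(57, 20%, 33%)

S moves 75% from 79 toward 0: 79 − 59.25 = 19.75 → 20.
H and L are unchanged.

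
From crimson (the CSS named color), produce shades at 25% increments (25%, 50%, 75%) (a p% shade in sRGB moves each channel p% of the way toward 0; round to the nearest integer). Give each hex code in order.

CSS crimson is rgb(220, 20, 60).
25%: (220 − 55 = 165→165, 20 − 5 = 15→15, 60 − 15 = 45→45) → #A50F2D
50%: (220 − 110 = 110→110, 20 − 10 = 10→10, 60 − 30 = 30→30) → #6E0A1E
75%: (220 − 165 = 55→55, 20 − 15 = 5→5, 60 − 45 = 15→15) → #37050F

#A50F2D, #6E0A1E, #37050F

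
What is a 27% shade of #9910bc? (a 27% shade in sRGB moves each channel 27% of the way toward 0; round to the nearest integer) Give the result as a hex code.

#9910bc is rgb(153, 16, 188).
Lerp each channel 27% toward 0:
  R: 153 + 0.27×(0−153) = 153 − 41.31 = 111.69 → 112
  G: 16 − 4.32 = 11.68 → 12
  B: 188 − 50.76 = 137.24 → 137
rgb(112, 12, 137) = #700c89.

#700c89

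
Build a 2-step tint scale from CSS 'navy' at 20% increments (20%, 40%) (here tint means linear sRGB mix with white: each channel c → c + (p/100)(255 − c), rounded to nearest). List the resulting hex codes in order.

CSS navy is rgb(0, 0, 128).
20%: (0 + 51 = 51→51, 0 + 51 = 51→51, 128 + 25.4 = 153.4→153) → #333399
40%: (0 + 102 = 102→102, 0 + 102 = 102→102, 128 + 50.8 = 178.8→179) → #6666B3

#333399, #6666B3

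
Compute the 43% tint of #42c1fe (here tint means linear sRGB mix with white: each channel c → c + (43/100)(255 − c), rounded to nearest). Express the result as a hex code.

#93dcfe

#42c1fe is rgb(66, 193, 254).
Per channel, c → c + 0.43(255 − c):
  R: 66 + 0.43×(255−66) = 66 + 81.27 = 147.27 → 147
  G: 193 + 0.43×(255−193) = 193 + 26.66 = 219.66 → 220
  B: 254 + 0.43 = 254.43 → 254
rgb(147, 220, 254) = #93dcfe.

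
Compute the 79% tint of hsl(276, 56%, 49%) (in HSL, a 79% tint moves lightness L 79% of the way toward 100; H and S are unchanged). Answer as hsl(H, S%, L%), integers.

hsl(276, 56%, 89%)

L moves 79% from 49 toward 100: 49 + 40.29 = 89.29 → 89.
H and S are unchanged.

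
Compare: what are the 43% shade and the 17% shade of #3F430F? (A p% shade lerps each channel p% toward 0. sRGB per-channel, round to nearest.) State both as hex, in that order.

#3F430F is rgb(63, 67, 15).
43% shade:
  R: 63 − 27.09 = 35.91 → 36
  G: 67 + 0.43×(0−67) = 67 − 28.81 = 38.19 → 38
  B: 15 + 0.43×(0−15) = 15 − 6.45 = 8.55 → 9
  → #242609
17% shade:
  R: 63 + 0.17×(0−63) = 63 − 10.71 = 52.29 → 52
  G: 67 − 11.39 = 55.61 → 56
  B: 15 + 0.17×(0−15) = 15 − 2.55 = 12.45 → 12
  → #34380C

#242609, #34380C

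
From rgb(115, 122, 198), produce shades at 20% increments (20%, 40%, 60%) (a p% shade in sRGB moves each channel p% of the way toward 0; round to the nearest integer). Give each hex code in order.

20%: (115 − 23 = 92→92, 122 − 24.4 = 97.6→98, 198 − 39.6 = 158.4→158) → #5c629e
40%: (115 − 46 = 69→69, 122 − 48.8 = 73.2→73, 198 − 79.2 = 118.8→119) → #454977
60%: (115 − 69 = 46→46, 122 − 73.2 = 48.8→49, 198 − 118.8 = 79.2→79) → #2e314f

#5c629e, #454977, #2e314f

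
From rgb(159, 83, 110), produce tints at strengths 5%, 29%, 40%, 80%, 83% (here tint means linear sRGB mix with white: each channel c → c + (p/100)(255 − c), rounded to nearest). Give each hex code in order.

#a45c75, #bb8598, #c598a8, #ecdde2, #efe2e6

5%: (159 + 4.8 = 163.8→164, 83 + 8.6 = 91.6→92, 110 + 7.25 = 117.25→117) → #a45c75
29%: (159 + 27.84 = 186.84→187, 83 + 49.88 = 132.88→133, 110 + 42.05 = 152.05→152) → #bb8598
40%: (159 + 38.4 = 197.4→197, 83 + 68.8 = 151.8→152, 110 + 58 = 168→168) → #c598a8
80%: (159 + 76.8 = 235.8→236, 83 + 137.6 = 220.6→221, 110 + 116 = 226→226) → #ecdde2
83%: (159 + 79.68 = 238.68→239, 83 + 142.76 = 225.76→226, 110 + 120.35 = 230.35→230) → #efe2e6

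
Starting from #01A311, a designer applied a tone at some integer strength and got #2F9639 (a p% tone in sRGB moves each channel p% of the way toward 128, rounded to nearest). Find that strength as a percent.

36%

#01A311 is rgb(1, 163, 17); #2F9639 is rgb(47, 150, 57).
On the R channel (widest range): 47 ≈ 1 + (p/100)(128 − 1), so p ≈ 100×(47 − 1)/(128 − 1) = 4600/127 = 36.22.
p = 36 reproduces all three channels after rounding.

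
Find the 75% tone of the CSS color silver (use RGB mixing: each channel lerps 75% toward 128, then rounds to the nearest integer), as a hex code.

CSS silver is rgb(192, 192, 192).
A 75% tone moves each channel 75% toward 128:
  R: 192 + 0.75×(128−192) = 192 − 48 = 144 → 144
  G: 192 + 0.75×(128−192) = 192 − 48 = 144 → 144
  B: 192 + 0.75×(128−192) = 192 − 48 = 144 → 144
rgb(144, 144, 144) = #909090.

#909090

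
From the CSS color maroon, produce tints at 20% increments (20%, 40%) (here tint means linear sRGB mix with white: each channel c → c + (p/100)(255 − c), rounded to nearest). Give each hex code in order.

CSS maroon is rgb(128, 0, 0).
20%: (128 + 25.4 = 153.4→153, 0 + 51 = 51→51, 0 + 51 = 51→51) → #993333
40%: (128 + 50.8 = 178.8→179, 0 + 102 = 102→102, 0 + 102 = 102→102) → #b36666

#993333, #b36666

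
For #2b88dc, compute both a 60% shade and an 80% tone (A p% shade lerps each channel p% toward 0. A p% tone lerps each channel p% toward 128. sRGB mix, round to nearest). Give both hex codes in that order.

#113658, #6f8292

#2b88dc is rgb(43, 136, 220).
60% shade:
  R: 43 − 25.8 = 17.2 → 17
  G: 136 − 81.6 = 54.4 → 54
  B: 220 + 0.6×(0−220) = 220 − 132 = 88 → 88
  → #113658
80% tone:
  R: 43 + 68 = 111 → 111
  G: 136 + 0.8×(128−136) = 136 − 6.4 = 129.6 → 130
  B: 220 − 73.6 = 146.4 → 146
  → #6f8292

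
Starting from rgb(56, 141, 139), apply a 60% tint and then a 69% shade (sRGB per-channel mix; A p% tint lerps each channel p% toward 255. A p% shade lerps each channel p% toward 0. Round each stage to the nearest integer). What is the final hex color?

Lerp each channel 60% toward 255:
  R: 56 + 119.4 = 175.4 → 175
  G: 141 + 0.6×(255−141) = 141 + 68.4 = 209.4 → 209
  B: 139 + 69.6 = 208.6 → 209
After the tint: rgb(175, 209, 209) = #AFD1D1.
A 69% shade moves each channel 69% toward 0:
  R: 175 + 0.69×(0−175) = 175 − 120.75 = 54.25 → 54
  G: 209 − 144.21 = 64.79 → 65
  B: 209 − 144.21 = 64.79 → 65
rgb(54, 65, 65) = #364141.

#364141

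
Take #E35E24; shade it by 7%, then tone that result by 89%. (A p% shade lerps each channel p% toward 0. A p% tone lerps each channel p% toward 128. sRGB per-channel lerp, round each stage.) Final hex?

#897B76

#E35E24 is rgb(227, 94, 36).
Per channel, c → c + 0.07(0 − c):
  R: 227 − 15.89 = 211.11 → 211
  G: 94 − 6.58 = 87.42 → 87
  B: 36 + 0.07×(0−36) = 36 − 2.52 = 33.48 → 33
After the shade: rgb(211, 87, 33) = #D35721.
Lerp each channel 89% toward 128:
  R: 211 + 0.89×(128−211) = 211 − 73.87 = 137.13 → 137
  G: 87 + 0.89×(128−87) = 87 + 36.49 = 123.49 → 123
  B: 33 + 0.89×(128−33) = 33 + 84.55 = 117.55 → 118
rgb(137, 123, 118) = #897B76.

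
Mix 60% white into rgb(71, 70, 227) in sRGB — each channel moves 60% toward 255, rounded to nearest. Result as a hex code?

#B5B5F4

A 60% tint moves each channel 60% toward 255:
  R: 71 + 0.6×(255−71) = 71 + 110.4 = 181.4 → 181
  G: 70 + 0.6×(255−70) = 70 + 111 = 181 → 181
  B: 227 + 16.8 = 243.8 → 244
rgb(181, 181, 244) = #B5B5F4.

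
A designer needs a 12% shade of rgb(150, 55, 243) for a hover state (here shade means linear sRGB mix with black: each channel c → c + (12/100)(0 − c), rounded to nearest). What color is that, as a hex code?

Lerp each channel 12% toward 0:
  R: 150 − 18 = 132 → 132
  G: 55 + 0.12×(0−55) = 55 − 6.6 = 48.4 → 48
  B: 243 − 29.16 = 213.84 → 214
rgb(132, 48, 214) = #8430d6.

#8430d6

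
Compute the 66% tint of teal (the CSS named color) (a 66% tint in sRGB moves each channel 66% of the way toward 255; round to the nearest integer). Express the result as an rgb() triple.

rgb(168, 212, 212)

CSS teal is rgb(0, 128, 128).
Lerp each channel 66% toward 255:
  R: 0 + 0.66×(255−0) = 0 + 168.3 = 168.3 → 168
  G: 128 + 0.66×(255−128) = 128 + 83.82 = 211.82 → 212
  B: 128 + 0.66×(255−128) = 128 + 83.82 = 211.82 → 212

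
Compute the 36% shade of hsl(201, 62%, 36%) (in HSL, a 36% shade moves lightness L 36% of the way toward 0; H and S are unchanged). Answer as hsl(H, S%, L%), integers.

L moves 36% from 36 toward 0: 36 − 12.96 = 23.04 → 23.
H and S are unchanged.

hsl(201, 62%, 23%)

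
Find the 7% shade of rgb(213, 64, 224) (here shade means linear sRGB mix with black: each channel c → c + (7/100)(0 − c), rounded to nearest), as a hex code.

Per channel, c → c + 0.07(0 − c):
  R: 213 + 0.07×(0−213) = 213 − 14.91 = 198.09 → 198
  G: 64 − 4.48 = 59.52 → 60
  B: 224 − 15.68 = 208.32 → 208
rgb(198, 60, 208) = #c63cd0.

#c63cd0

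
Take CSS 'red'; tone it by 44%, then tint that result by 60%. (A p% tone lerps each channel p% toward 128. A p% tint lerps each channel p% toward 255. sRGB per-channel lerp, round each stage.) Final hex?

#E9AFAF

CSS red is rgb(255, 0, 0).
Per channel, c → c + 0.44(128 − c):
  R: 255 + 0.44×(128−255) = 255 − 55.88 = 199.12 → 199
  G: 0 + 56.32 = 56.32 → 56
  B: 0 + 56.32 = 56.32 → 56
After the tone: rgb(199, 56, 56) = #C73838.
Lerp each channel 60% toward 255:
  R: 199 + 0.6×(255−199) = 199 + 33.6 = 232.6 → 233
  G: 56 + 0.6×(255−56) = 56 + 119.4 = 175.4 → 175
  B: 56 + 119.4 = 175.4 → 175
rgb(233, 175, 175) = #E9AFAF.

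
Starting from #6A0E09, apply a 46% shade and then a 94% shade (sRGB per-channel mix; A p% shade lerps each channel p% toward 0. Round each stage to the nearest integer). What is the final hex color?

#6A0E09 is rgb(106, 14, 9).
Lerp each channel 46% toward 0:
  R: 106 + 0.46×(0−106) = 106 − 48.76 = 57.24 → 57
  G: 14 − 6.44 = 7.56 → 8
  B: 9 + 0.46×(0−9) = 9 − 4.14 = 4.86 → 5
After the shade: rgb(57, 8, 5) = #390805.
Per channel, c → c + 0.94(0 − c):
  R: 57 + 0.94×(0−57) = 57 − 53.58 = 3.42 → 3
  G: 8 + 0.94×(0−8) = 8 − 7.52 = 0.48 → 0
  B: 5 + 0.94×(0−5) = 5 − 4.7 = 0.3 → 0
rgb(3, 0, 0) = #030000.

#030000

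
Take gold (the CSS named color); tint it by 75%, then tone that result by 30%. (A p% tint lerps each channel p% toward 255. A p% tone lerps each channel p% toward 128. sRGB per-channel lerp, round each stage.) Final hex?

CSS gold is rgb(255, 215, 0).
A 75% tint moves each channel 75% toward 255:
  R: 255 + 0 = 255 → 255
  G: 215 + 30 = 245 → 245
  B: 0 + 0.75×(255−0) = 0 + 191.25 = 191.25 → 191
After the tint: rgb(255, 245, 191) = #FFF5BF.
Lerp each channel 30% toward 128:
  R: 255 + 0.3×(128−255) = 255 − 38.1 = 216.9 → 217
  G: 245 − 35.1 = 209.9 → 210
  B: 191 − 18.9 = 172.1 → 172
rgb(217, 210, 172) = #D9D2AC.

#D9D2AC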